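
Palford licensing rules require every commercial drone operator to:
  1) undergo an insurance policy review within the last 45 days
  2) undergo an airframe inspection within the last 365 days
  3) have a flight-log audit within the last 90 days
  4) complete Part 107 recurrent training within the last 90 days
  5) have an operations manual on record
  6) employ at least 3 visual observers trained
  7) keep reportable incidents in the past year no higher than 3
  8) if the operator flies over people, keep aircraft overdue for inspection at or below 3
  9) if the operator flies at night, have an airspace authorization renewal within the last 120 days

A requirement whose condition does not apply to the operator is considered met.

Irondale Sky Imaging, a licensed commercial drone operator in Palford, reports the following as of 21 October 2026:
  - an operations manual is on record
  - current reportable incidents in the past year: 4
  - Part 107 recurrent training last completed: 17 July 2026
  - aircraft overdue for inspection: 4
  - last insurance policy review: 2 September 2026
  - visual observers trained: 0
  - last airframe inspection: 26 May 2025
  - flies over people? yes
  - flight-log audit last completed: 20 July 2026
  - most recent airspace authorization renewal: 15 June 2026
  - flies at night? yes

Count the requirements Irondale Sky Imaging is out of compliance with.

8

1. insurance policy review 49 days ago vs limit 45 → not met
2. airframe inspection 513 days ago vs limit 365 → not met
3. flight-log audit 93 days ago vs limit 90 → not met
4. Part 107 recurrent training 96 days ago vs limit 90 → not met
5. operations manual present → met
6. visual observers trained 0 < 3 → not met
7. reportable incidents in the past year 4 > 3 → not met
8. condition 'flies over people' holds; aircraft overdue for inspection 4 > 3 → not met
9. condition 'flies at night' holds; airspace authorization renewal 128 days ago vs limit 120 → not met
Not met: 8 of 9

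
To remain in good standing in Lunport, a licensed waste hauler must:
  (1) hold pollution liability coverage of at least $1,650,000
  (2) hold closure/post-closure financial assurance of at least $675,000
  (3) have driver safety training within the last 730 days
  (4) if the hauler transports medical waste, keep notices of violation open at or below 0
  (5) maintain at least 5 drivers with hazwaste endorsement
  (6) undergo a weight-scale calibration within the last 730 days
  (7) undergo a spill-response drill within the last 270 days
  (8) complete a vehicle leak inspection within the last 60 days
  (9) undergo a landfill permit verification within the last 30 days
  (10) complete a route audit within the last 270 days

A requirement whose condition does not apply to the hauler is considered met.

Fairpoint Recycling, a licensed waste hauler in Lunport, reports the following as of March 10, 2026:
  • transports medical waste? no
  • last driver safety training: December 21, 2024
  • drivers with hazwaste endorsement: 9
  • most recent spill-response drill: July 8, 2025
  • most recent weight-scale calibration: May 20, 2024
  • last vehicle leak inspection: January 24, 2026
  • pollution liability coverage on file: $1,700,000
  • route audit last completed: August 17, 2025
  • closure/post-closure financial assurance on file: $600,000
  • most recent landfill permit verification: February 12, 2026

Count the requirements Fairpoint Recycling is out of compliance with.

1. pollution liability coverage $1,700,000 ≥ $1,650,000 → met
2. closure/post-closure financial assurance $600,000 < $675,000 → not met
3. driver safety training 444 days ago vs limit 730 → met
4. condition 'transports medical waste' does not hold → requirement n/a → met
5. drivers with hazwaste endorsement 9 ≥ 5 → met
6. weight-scale calibration 659 days ago vs limit 730 → met
7. spill-response drill 245 days ago vs limit 270 → met
8. vehicle leak inspection 45 days ago vs limit 60 → met
9. landfill permit verification 26 days ago vs limit 30 → met
10. route audit 205 days ago vs limit 270 → met
Not met: 1 of 10

1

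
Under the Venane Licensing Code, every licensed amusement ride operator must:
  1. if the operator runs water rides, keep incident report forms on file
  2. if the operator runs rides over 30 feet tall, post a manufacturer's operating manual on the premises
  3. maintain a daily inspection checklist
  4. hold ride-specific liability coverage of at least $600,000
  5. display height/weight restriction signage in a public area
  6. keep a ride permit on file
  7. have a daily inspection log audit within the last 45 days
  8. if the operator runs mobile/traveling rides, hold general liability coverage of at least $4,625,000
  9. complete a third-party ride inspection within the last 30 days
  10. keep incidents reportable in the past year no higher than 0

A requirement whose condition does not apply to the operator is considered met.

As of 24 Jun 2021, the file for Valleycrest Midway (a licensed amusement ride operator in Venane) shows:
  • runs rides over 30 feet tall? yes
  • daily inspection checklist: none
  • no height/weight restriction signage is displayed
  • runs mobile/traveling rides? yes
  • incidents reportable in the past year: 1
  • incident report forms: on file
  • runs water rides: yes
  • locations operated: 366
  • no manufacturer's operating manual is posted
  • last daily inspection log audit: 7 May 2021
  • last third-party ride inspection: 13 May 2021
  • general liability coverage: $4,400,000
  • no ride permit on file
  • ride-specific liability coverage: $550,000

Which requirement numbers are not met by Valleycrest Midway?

2, 3, 4, 5, 6, 7, 8, 9, 10

1. condition 'runs water rides' holds; incident report forms present → met
2. condition 'runs rides over 30 feet tall' holds; manufacturer's operating manual absent → not met
3. daily inspection checklist absent → not met
4. ride-specific liability coverage $550,000 < $600,000 → not met
5. height/weight restriction signage absent → not met
6. ride permit absent → not met
7. daily inspection log audit 48 days ago vs limit 45 → not met
8. condition 'runs mobile/traveling rides' holds; general liability coverage $4,400,000 < $4,625,000 → not met
9. third-party ride inspection 42 days ago vs limit 30 → not met
10. incidents reportable in the past year 1 > 0 → not met
Not met: 2, 3, 4, 5, 6, 7, 8, 9, 10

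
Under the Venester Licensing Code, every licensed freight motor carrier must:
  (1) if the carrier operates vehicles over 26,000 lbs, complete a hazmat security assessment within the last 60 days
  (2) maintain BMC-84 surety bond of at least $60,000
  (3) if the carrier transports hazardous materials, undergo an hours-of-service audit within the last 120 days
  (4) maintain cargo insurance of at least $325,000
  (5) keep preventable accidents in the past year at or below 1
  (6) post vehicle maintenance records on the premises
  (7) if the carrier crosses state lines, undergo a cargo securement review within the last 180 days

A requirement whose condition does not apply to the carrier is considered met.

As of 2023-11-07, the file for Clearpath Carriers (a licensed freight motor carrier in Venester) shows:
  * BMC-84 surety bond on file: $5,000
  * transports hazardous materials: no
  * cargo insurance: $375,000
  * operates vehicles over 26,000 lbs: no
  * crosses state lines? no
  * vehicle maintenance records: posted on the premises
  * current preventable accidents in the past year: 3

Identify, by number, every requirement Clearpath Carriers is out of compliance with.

1. condition 'operates vehicles over 26,000 lbs' does not hold → requirement n/a → met
2. BMC-84 surety bond $5,000 < $60,000 → not met
3. condition 'transports hazardous materials' does not hold → requirement n/a → met
4. cargo insurance $375,000 ≥ $325,000 → met
5. preventable accidents in the past year 3 > 1 → not met
6. vehicle maintenance records present → met
7. condition 'crosses state lines' does not hold → requirement n/a → met
Not met: 2, 5

2, 5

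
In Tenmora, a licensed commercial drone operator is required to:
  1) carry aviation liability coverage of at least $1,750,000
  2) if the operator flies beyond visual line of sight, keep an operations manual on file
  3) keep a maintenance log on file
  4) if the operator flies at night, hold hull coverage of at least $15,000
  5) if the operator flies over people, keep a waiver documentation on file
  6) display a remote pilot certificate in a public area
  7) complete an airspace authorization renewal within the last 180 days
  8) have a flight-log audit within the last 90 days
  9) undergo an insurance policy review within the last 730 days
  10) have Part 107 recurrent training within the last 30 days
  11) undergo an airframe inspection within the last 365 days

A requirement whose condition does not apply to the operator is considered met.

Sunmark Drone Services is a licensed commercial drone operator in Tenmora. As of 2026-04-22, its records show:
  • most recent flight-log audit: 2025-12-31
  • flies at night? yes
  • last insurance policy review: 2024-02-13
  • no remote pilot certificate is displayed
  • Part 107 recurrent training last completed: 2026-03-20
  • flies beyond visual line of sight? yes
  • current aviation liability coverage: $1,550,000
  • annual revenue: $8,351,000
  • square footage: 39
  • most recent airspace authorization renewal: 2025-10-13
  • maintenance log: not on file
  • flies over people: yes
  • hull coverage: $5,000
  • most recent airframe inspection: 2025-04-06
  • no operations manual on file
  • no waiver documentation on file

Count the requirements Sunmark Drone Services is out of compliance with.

1. aviation liability coverage $1,550,000 < $1,750,000 → not met
2. condition 'flies beyond visual line of sight' holds; operations manual absent → not met
3. maintenance log absent → not met
4. condition 'flies at night' holds; hull coverage $5,000 < $15,000 → not met
5. condition 'flies over people' holds; waiver documentation absent → not met
6. remote pilot certificate absent → not met
7. airspace authorization renewal 191 days ago vs limit 180 → not met
8. flight-log audit 112 days ago vs limit 90 → not met
9. insurance policy review 799 days ago vs limit 730 → not met
10. Part 107 recurrent training 33 days ago vs limit 30 → not met
11. airframe inspection 381 days ago vs limit 365 → not met
Not met: 11 of 11

11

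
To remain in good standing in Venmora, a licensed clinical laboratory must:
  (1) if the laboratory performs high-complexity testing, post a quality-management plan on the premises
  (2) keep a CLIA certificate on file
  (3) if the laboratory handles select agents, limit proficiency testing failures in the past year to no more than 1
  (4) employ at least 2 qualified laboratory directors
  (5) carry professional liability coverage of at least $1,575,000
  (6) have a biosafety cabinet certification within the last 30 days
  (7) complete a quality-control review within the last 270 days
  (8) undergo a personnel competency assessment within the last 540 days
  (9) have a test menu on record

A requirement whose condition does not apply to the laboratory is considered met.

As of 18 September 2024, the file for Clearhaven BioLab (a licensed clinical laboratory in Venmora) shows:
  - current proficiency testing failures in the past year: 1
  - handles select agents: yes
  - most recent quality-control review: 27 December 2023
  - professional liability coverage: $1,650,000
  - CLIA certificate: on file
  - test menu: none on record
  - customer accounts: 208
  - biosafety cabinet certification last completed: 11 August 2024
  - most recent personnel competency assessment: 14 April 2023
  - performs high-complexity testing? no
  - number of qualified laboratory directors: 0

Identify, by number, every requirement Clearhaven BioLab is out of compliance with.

1. condition 'performs high-complexity testing' does not hold → requirement n/a → met
2. CLIA certificate present → met
3. condition 'handles select agents' holds; proficiency testing failures in the past year 1 ≤ 1 → met
4. qualified laboratory directors 0 < 2 → not met
5. professional liability coverage $1,650,000 ≥ $1,575,000 → met
6. biosafety cabinet certification 38 days ago vs limit 30 → not met
7. quality-control review 266 days ago vs limit 270 → met
8. personnel competency assessment 523 days ago vs limit 540 → met
9. test menu absent → not met
Not met: 4, 6, 9

4, 6, 9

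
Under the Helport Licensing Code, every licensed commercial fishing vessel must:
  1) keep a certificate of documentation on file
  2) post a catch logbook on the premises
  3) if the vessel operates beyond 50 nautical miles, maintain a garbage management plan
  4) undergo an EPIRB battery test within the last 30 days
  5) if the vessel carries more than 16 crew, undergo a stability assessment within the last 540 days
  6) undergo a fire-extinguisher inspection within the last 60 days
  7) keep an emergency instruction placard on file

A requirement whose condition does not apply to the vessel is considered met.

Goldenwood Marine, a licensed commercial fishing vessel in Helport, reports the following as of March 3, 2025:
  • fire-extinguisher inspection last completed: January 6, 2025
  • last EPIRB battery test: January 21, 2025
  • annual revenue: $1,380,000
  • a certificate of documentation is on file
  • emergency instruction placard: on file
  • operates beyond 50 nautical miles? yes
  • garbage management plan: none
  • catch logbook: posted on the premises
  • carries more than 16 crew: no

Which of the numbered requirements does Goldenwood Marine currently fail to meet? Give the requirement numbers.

1. certificate of documentation present → met
2. catch logbook present → met
3. condition 'operates beyond 50 nautical miles' holds; garbage management plan absent → not met
4. EPIRB battery test 41 days ago vs limit 30 → not met
5. condition 'carries more than 16 crew' does not hold → requirement n/a → met
6. fire-extinguisher inspection 56 days ago vs limit 60 → met
7. emergency instruction placard present → met
Not met: 3, 4

3, 4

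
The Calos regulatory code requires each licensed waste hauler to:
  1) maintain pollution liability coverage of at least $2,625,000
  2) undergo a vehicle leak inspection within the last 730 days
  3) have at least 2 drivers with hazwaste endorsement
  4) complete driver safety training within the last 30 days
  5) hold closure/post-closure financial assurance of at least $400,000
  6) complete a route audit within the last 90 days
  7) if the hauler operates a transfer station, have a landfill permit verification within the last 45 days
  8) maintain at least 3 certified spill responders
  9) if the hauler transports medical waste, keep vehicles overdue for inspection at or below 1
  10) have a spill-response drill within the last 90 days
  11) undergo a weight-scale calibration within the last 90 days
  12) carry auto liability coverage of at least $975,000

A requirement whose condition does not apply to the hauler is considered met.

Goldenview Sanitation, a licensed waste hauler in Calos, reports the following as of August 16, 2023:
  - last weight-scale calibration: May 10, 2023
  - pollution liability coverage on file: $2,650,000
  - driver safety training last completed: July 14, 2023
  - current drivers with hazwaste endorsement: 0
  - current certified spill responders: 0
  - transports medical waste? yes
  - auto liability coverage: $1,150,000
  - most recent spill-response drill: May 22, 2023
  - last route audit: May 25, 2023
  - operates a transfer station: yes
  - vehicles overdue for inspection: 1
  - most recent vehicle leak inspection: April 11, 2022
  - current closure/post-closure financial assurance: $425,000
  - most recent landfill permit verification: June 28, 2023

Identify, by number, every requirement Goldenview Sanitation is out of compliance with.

1. pollution liability coverage $2,650,000 ≥ $2,625,000 → met
2. vehicle leak inspection 492 days ago vs limit 730 → met
3. drivers with hazwaste endorsement 0 < 2 → not met
4. driver safety training 33 days ago vs limit 30 → not met
5. closure/post-closure financial assurance $425,000 ≥ $400,000 → met
6. route audit 83 days ago vs limit 90 → met
7. condition 'operates a transfer station' holds; landfill permit verification 49 days ago vs limit 45 → not met
8. certified spill responders 0 < 3 → not met
9. condition 'transports medical waste' holds; vehicles overdue for inspection 1 ≤ 1 → met
10. spill-response drill 86 days ago vs limit 90 → met
11. weight-scale calibration 98 days ago vs limit 90 → not met
12. auto liability coverage $1,150,000 ≥ $975,000 → met
Not met: 3, 4, 7, 8, 11

3, 4, 7, 8, 11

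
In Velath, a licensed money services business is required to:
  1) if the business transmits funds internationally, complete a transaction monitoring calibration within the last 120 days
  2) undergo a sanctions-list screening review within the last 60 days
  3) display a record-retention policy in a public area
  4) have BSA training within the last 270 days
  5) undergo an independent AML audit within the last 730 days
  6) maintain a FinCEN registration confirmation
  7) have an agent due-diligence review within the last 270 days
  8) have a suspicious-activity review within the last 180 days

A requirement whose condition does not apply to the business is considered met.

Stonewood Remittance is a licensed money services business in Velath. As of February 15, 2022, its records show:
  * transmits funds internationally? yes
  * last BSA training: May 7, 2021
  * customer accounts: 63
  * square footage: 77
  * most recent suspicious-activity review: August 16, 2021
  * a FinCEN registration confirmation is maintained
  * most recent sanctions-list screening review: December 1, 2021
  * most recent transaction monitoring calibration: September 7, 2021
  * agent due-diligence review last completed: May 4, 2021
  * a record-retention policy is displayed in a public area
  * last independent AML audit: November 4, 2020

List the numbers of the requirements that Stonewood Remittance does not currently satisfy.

1, 2, 4, 7, 8

1. condition 'transmits funds internationally' holds; transaction monitoring calibration 161 days ago vs limit 120 → not met
2. sanctions-list screening review 76 days ago vs limit 60 → not met
3. record-retention policy present → met
4. BSA training 284 days ago vs limit 270 → not met
5. independent AML audit 468 days ago vs limit 730 → met
6. FinCEN registration confirmation present → met
7. agent due-diligence review 287 days ago vs limit 270 → not met
8. suspicious-activity review 183 days ago vs limit 180 → not met
Not met: 1, 2, 4, 7, 8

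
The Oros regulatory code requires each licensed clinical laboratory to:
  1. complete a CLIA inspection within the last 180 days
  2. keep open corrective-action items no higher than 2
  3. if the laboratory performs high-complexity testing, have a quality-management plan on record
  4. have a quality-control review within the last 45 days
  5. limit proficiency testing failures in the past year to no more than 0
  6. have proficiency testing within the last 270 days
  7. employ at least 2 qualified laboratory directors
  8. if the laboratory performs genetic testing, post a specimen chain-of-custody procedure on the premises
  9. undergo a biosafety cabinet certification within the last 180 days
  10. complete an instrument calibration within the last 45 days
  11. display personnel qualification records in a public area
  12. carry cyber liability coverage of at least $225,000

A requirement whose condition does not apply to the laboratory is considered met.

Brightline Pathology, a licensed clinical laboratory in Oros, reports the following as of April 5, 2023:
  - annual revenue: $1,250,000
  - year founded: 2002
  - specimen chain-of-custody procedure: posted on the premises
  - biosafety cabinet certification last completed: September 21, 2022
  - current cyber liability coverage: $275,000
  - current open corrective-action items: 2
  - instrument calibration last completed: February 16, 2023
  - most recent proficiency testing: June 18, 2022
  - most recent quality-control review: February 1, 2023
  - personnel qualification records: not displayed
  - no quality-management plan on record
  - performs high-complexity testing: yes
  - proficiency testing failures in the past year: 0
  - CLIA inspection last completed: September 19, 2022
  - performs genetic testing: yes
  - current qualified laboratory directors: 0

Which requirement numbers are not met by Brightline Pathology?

1, 3, 4, 6, 7, 9, 10, 11

1. CLIA inspection 198 days ago vs limit 180 → not met
2. open corrective-action items 2 ≤ 2 → met
3. condition 'performs high-complexity testing' holds; quality-management plan absent → not met
4. quality-control review 63 days ago vs limit 45 → not met
5. proficiency testing failures in the past year 0 ≤ 0 → met
6. proficiency testing 291 days ago vs limit 270 → not met
7. qualified laboratory directors 0 < 2 → not met
8. condition 'performs genetic testing' holds; specimen chain-of-custody procedure present → met
9. biosafety cabinet certification 196 days ago vs limit 180 → not met
10. instrument calibration 48 days ago vs limit 45 → not met
11. personnel qualification records absent → not met
12. cyber liability coverage $275,000 ≥ $225,000 → met
Not met: 1, 3, 4, 6, 7, 9, 10, 11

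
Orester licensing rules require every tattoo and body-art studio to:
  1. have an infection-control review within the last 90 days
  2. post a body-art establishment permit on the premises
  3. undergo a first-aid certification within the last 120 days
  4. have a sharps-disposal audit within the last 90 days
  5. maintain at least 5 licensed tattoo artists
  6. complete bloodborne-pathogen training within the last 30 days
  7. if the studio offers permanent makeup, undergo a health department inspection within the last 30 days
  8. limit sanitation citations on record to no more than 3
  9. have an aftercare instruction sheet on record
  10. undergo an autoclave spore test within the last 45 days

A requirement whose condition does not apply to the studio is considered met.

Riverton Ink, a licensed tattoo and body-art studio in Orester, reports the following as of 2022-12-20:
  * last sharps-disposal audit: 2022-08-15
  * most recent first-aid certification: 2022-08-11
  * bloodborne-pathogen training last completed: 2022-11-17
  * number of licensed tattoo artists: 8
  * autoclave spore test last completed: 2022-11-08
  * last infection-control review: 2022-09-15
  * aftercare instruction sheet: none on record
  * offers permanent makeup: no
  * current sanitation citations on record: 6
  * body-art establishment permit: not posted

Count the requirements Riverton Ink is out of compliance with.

1. infection-control review 96 days ago vs limit 90 → not met
2. body-art establishment permit absent → not met
3. first-aid certification 131 days ago vs limit 120 → not met
4. sharps-disposal audit 127 days ago vs limit 90 → not met
5. licensed tattoo artists 8 ≥ 5 → met
6. bloodborne-pathogen training 33 days ago vs limit 30 → not met
7. condition 'offers permanent makeup' does not hold → requirement n/a → met
8. sanitation citations on record 6 > 3 → not met
9. aftercare instruction sheet absent → not met
10. autoclave spore test 42 days ago vs limit 45 → met
Not met: 7 of 10

7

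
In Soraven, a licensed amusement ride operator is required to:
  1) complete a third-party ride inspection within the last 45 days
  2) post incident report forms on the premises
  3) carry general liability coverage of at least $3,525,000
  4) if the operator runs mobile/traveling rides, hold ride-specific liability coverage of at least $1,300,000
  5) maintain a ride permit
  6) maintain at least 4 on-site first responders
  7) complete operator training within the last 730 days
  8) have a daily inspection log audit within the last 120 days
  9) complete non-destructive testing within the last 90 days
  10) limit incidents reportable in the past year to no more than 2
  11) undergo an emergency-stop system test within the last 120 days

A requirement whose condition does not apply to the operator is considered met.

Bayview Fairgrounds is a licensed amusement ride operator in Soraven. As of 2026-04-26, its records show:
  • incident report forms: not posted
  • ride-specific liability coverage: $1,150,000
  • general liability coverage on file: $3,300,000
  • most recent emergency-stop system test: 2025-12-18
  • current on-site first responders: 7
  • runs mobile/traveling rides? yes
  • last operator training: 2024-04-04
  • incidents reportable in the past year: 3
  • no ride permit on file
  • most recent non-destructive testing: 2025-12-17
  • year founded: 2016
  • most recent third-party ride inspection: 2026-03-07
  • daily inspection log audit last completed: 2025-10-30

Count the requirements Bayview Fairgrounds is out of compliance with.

10

1. third-party ride inspection 50 days ago vs limit 45 → not met
2. incident report forms absent → not met
3. general liability coverage $3,300,000 < $3,525,000 → not met
4. condition 'runs mobile/traveling rides' holds; ride-specific liability coverage $1,150,000 < $1,300,000 → not met
5. ride permit absent → not met
6. on-site first responders 7 ≥ 4 → met
7. operator training 752 days ago vs limit 730 → not met
8. daily inspection log audit 178 days ago vs limit 120 → not met
9. non-destructive testing 130 days ago vs limit 90 → not met
10. incidents reportable in the past year 3 > 2 → not met
11. emergency-stop system test 129 days ago vs limit 120 → not met
Not met: 10 of 11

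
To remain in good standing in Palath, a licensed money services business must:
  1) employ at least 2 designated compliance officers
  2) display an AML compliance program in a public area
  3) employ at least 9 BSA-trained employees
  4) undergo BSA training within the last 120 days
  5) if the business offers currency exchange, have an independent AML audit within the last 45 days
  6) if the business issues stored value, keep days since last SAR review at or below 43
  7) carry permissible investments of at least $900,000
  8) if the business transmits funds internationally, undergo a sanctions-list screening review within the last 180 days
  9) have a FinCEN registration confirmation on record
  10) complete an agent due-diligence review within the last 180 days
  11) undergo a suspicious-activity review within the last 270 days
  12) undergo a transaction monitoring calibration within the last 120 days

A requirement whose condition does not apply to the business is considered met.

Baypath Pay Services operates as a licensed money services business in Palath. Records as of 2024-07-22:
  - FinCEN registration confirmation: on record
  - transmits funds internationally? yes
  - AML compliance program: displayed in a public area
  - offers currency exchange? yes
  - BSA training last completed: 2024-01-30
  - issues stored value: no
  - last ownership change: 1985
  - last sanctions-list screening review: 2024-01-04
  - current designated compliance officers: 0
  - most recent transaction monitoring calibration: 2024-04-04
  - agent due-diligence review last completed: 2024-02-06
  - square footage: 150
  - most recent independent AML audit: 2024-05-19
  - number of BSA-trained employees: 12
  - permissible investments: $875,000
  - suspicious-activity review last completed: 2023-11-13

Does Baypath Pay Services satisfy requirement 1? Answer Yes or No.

1. designated compliance officers 0 < 2 → not met

No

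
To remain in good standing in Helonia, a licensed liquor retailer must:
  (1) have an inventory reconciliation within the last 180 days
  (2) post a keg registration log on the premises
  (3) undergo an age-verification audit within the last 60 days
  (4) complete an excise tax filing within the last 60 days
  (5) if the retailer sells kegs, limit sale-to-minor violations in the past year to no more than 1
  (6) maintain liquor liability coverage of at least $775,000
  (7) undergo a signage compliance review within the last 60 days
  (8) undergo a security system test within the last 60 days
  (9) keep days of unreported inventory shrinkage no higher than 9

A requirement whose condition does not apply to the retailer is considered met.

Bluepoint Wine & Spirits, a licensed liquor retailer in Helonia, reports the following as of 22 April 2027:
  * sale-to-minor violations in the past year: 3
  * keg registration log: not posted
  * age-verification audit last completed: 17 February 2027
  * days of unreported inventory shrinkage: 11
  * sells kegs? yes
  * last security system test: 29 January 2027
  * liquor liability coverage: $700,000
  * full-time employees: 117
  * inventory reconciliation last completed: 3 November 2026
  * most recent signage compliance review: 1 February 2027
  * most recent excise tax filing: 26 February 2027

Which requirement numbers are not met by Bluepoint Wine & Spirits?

1. inventory reconciliation 170 days ago vs limit 180 → met
2. keg registration log absent → not met
3. age-verification audit 64 days ago vs limit 60 → not met
4. excise tax filing 55 days ago vs limit 60 → met
5. condition 'sells kegs' holds; sale-to-minor violations in the past year 3 > 1 → not met
6. liquor liability coverage $700,000 < $775,000 → not met
7. signage compliance review 80 days ago vs limit 60 → not met
8. security system test 83 days ago vs limit 60 → not met
9. days of unreported inventory shrinkage 11 > 9 → not met
Not met: 2, 3, 5, 6, 7, 8, 9

2, 3, 5, 6, 7, 8, 9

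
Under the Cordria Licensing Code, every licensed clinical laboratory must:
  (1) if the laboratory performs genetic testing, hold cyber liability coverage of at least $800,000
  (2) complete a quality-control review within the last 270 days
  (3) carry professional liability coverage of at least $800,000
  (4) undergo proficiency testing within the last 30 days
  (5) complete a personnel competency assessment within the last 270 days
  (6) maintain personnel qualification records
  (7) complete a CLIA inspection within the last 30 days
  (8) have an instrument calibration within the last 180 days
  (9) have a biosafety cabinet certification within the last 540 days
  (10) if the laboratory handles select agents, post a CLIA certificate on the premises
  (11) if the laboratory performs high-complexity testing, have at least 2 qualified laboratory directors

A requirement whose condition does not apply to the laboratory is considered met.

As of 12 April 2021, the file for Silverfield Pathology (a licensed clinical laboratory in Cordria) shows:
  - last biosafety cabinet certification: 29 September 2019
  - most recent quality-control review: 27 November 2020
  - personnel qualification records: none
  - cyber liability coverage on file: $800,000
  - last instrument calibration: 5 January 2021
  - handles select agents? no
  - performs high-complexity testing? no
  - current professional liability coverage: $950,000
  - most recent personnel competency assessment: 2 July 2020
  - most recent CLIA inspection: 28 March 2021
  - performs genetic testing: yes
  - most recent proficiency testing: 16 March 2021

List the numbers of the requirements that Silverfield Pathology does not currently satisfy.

1. condition 'performs genetic testing' holds; cyber liability coverage $800,000 ≥ $800,000 → met
2. quality-control review 136 days ago vs limit 270 → met
3. professional liability coverage $950,000 ≥ $800,000 → met
4. proficiency testing 27 days ago vs limit 30 → met
5. personnel competency assessment 284 days ago vs limit 270 → not met
6. personnel qualification records absent → not met
7. CLIA inspection 15 days ago vs limit 30 → met
8. instrument calibration 97 days ago vs limit 180 → met
9. biosafety cabinet certification 561 days ago vs limit 540 → not met
10. condition 'handles select agents' does not hold → requirement n/a → met
11. condition 'performs high-complexity testing' does not hold → requirement n/a → met
Not met: 5, 6, 9

5, 6, 9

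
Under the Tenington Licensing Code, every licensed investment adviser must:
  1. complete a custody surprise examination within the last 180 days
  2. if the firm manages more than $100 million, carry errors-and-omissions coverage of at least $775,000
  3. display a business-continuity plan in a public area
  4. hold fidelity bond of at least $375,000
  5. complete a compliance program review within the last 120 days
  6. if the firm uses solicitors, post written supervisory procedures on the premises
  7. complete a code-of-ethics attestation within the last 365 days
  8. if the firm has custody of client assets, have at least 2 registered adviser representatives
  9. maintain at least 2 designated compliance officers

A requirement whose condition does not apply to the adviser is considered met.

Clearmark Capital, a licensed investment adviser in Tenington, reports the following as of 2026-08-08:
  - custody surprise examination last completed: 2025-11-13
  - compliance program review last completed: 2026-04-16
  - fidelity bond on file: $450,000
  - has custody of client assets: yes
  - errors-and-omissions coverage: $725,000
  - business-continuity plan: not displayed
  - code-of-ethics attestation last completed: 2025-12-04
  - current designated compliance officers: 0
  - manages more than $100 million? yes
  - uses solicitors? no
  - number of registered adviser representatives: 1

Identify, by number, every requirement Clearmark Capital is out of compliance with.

1, 2, 3, 8, 9

1. custody surprise examination 268 days ago vs limit 180 → not met
2. condition 'manages more than $100 million' holds; errors-and-omissions coverage $725,000 < $775,000 → not met
3. business-continuity plan absent → not met
4. fidelity bond $450,000 ≥ $375,000 → met
5. compliance program review 114 days ago vs limit 120 → met
6. condition 'uses solicitors' does not hold → requirement n/a → met
7. code-of-ethics attestation 247 days ago vs limit 365 → met
8. condition 'has custody of client assets' holds; registered adviser representatives 1 < 2 → not met
9. designated compliance officers 0 < 2 → not met
Not met: 1, 2, 3, 8, 9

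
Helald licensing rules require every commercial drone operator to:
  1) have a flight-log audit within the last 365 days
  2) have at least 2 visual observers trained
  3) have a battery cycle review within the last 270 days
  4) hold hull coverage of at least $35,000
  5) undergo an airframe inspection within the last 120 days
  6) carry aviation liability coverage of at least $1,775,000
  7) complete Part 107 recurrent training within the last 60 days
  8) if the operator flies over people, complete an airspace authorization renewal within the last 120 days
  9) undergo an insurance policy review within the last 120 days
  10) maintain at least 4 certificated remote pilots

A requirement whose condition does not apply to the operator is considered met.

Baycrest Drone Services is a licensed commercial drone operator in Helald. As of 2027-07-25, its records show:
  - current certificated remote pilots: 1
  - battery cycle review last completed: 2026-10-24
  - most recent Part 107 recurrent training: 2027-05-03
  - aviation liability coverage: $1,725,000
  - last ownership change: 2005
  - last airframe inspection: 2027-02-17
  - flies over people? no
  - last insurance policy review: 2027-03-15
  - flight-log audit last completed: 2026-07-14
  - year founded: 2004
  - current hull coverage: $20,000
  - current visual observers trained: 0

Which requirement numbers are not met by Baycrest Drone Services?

1, 2, 3, 4, 5, 6, 7, 9, 10

1. flight-log audit 376 days ago vs limit 365 → not met
2. visual observers trained 0 < 2 → not met
3. battery cycle review 274 days ago vs limit 270 → not met
4. hull coverage $20,000 < $35,000 → not met
5. airframe inspection 158 days ago vs limit 120 → not met
6. aviation liability coverage $1,725,000 < $1,775,000 → not met
7. Part 107 recurrent training 83 days ago vs limit 60 → not met
8. condition 'flies over people' does not hold → requirement n/a → met
9. insurance policy review 132 days ago vs limit 120 → not met
10. certificated remote pilots 1 < 4 → not met
Not met: 1, 2, 3, 4, 5, 6, 7, 9, 10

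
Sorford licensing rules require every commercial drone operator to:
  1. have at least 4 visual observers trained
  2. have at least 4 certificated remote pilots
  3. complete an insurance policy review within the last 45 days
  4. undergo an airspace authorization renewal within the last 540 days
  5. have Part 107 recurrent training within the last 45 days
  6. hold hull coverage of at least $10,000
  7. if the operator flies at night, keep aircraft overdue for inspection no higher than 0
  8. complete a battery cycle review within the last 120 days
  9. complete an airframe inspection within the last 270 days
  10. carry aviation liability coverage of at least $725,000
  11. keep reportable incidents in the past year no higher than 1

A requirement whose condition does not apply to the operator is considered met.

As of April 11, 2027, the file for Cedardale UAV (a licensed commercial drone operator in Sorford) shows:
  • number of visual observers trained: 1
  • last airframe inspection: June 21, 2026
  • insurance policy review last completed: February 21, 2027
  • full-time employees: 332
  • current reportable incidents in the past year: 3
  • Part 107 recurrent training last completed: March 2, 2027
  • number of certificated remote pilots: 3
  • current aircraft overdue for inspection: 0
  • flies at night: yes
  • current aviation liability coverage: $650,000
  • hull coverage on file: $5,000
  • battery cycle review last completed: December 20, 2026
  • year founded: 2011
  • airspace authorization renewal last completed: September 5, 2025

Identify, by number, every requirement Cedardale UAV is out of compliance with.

1, 2, 3, 4, 6, 9, 10, 11

1. visual observers trained 1 < 4 → not met
2. certificated remote pilots 3 < 4 → not met
3. insurance policy review 49 days ago vs limit 45 → not met
4. airspace authorization renewal 583 days ago vs limit 540 → not met
5. Part 107 recurrent training 40 days ago vs limit 45 → met
6. hull coverage $5,000 < $10,000 → not met
7. condition 'flies at night' holds; aircraft overdue for inspection 0 ≤ 0 → met
8. battery cycle review 112 days ago vs limit 120 → met
9. airframe inspection 294 days ago vs limit 270 → not met
10. aviation liability coverage $650,000 < $725,000 → not met
11. reportable incidents in the past year 3 > 1 → not met
Not met: 1, 2, 3, 4, 6, 9, 10, 11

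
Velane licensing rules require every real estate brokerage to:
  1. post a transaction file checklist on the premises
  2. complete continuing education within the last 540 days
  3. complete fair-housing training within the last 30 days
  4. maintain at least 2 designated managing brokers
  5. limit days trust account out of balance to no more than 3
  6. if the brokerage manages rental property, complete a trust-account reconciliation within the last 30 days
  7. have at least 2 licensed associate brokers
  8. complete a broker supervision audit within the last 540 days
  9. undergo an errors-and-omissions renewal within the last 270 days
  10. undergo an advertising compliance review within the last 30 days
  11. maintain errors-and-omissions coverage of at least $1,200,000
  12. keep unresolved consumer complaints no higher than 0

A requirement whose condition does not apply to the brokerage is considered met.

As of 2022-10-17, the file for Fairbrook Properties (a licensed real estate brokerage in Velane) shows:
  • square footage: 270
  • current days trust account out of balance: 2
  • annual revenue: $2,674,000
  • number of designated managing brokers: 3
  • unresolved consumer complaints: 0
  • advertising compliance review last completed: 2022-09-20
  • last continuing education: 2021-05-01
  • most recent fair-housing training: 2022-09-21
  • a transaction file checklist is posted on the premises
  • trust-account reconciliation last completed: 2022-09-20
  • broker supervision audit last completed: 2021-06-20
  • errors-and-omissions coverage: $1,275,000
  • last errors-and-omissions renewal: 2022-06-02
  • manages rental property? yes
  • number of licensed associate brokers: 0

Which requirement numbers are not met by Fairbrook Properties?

7

1. transaction file checklist present → met
2. continuing education 534 days ago vs limit 540 → met
3. fair-housing training 26 days ago vs limit 30 → met
4. designated managing brokers 3 ≥ 2 → met
5. days trust account out of balance 2 ≤ 3 → met
6. condition 'manages rental property' holds; trust-account reconciliation 27 days ago vs limit 30 → met
7. licensed associate brokers 0 < 2 → not met
8. broker supervision audit 484 days ago vs limit 540 → met
9. errors-and-omissions renewal 137 days ago vs limit 270 → met
10. advertising compliance review 27 days ago vs limit 30 → met
11. errors-and-omissions coverage $1,275,000 ≥ $1,200,000 → met
12. unresolved consumer complaints 0 ≤ 0 → met
Not met: 7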